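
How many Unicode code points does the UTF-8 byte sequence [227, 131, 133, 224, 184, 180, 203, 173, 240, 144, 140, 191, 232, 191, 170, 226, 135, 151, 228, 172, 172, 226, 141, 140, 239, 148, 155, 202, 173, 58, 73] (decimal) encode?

12

Byte at offset 0: 0xE3 = 11100011 → 3-byte char (#1). Advance 3.
Byte at offset 3: 0xE0 = 11100000 → 3-byte char (#2). Advance 3.
Byte at offset 6: 0xCB = 11001011 → 2-byte char (#3). Advance 2.
Byte at offset 8: 0xF0 = 11110000 → 4-byte char (#4). Advance 4.
Byte at offset 12: 0xE8 = 11101000 → 3-byte char (#5). Advance 3.
Byte at offset 15: 0xE2 = 11100010 → 3-byte char (#6). Advance 3.
Byte at offset 18: 0xE4 = 11100100 → 3-byte char (#7). Advance 3.
Byte at offset 21: 0xE2 = 11100010 → 3-byte char (#8). Advance 3.
Byte at offset 24: 0xEF = 11101111 → 3-byte char (#9). Advance 3.
Byte at offset 27: 0xCA = 11001010 → 2-byte char (#10). Advance 2.
Byte at offset 29: 0x3A = 00111010 → 1-byte char (#11). Advance 1.
Byte at offset 30: 0x49 = 01001001 → 1-byte char (#12). Advance 1.
Reached end at offset 31 after 12 code points.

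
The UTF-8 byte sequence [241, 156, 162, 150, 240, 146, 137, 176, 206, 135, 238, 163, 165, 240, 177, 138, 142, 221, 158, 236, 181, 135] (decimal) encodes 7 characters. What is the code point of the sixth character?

U+075E

Offset 0: leading byte 0xF1 = 11110001 → 4-byte char #1 = F1 9C A2 96.
Offset 4: leading byte 0xF0 = 11110000 → 4-byte char #2 = F0 92 89 B0.
Offset 8: leading byte 0xCE = 11001110 → 2-byte char #3 = CE 87.
Offset 10: leading byte 0xEE = 11101110 → 3-byte char #4 = EE A3 A5.
Offset 13: leading byte 0xF0 = 11110000 → 4-byte char #5 = F0 B1 8A 8E.
Offset 17: leading byte 0xDD = 11011101 → 2-byte char #6 = DD 9E.
Leading byte 0xDD = 11011101 matches 110xxxxx → 2-byte sequence.
Byte 1: 0xDD = 11011101, payload 11101 (5 bits).
Byte 2: 0x9E = 10011110 (10xxxxxx ✓), payload 011110.
Concatenate: 11101011110 = 0x75E (11 bits → U+075E).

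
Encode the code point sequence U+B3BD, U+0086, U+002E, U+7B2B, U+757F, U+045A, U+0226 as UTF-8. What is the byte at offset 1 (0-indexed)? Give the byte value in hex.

U+B3BD → 3-byte form EB 8E BD at offsets 0–2.
Offset 1 falls in char 1's range; it's byte 2 of EB 8E BD = 0x8E.

0x8E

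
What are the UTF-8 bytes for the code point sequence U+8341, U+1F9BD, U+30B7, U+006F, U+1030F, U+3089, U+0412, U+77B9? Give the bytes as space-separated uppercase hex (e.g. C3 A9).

E8 8D 81 F0 9F A6 BD E3 82 B7 6F F0 90 8C 8F E3 82 89 D0 92 E7 9E B9

U+8341: 3-byte form → E8 8D 81.
U+1F9BD: 4-byte form → F0 9F A6 BD.
U+30B7: 3-byte form → E3 82 B7.
U+006F: 1-byte form → 6F.
U+1030F: 4-byte form → F0 90 8C 8F.
U+3089: 3-byte form → E3 82 89.
U+0412: 2-byte form → D0 92.
U+77B9: 3-byte form → E7 9E B9.
Concatenated (23 bytes): E8 8D 81 F0 9F A6 BD E3 82 B7 6F F0 90 8C 8F E3 82 89 D0 92 E7 9E B9.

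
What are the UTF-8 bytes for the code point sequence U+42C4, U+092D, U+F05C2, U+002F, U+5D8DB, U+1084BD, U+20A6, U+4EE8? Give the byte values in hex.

E4 8B 84 E0 A4 AD F3 B0 97 82 2F F1 9D A3 9B F4 88 92 BD E2 82 A6 E4 BB A8

U+42C4: 3-byte form → E4 8B 84.
U+092D: 3-byte form → E0 A4 AD.
U+F05C2: 4-byte form → F3 B0 97 82.
U+002F: 1-byte form → 2F.
U+5D8DB: 4-byte form → F1 9D A3 9B.
U+1084BD: 4-byte form → F4 88 92 BD.
U+20A6: 3-byte form → E2 82 A6.
U+4EE8: 3-byte form → E4 BB A8.
Concatenated (25 bytes): E4 8B 84 E0 A4 AD F3 B0 97 82 2F F1 9D A3 9B F4 88 92 BD E2 82 A6 E4 BB A8.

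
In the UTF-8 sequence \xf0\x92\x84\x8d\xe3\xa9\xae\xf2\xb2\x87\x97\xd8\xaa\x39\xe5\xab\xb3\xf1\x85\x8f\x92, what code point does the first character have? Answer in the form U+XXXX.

Offset 0: leading byte 0xF0 = 11110000 → 4-byte char #1 = F0 92 84 8D.
Leading byte 0xF0 = 11110000 matches 11110xxx → 4-byte sequence.
Byte 1: 0xF0 = 11110000, payload 000 (3 bits).
Byte 2: 0x92 = 10010010 (10xxxxxx ✓), payload 010010.
Byte 3: 0x84 = 10000100 (10xxxxxx ✓), payload 000100.
Byte 4: 0x8D = 10001101 (10xxxxxx ✓), payload 001101.
Concatenate: 000010010000100001101 = 0x1210D (21 bits → U+1210D).

U+1210D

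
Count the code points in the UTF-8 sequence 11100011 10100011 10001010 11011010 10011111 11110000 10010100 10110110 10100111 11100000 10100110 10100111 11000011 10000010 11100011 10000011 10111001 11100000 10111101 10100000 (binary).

Byte at offset 0: 0xE3 = 11100011 → 3-byte char (#1). Advance 3.
Byte at offset 3: 0xDA = 11011010 → 2-byte char (#2). Advance 2.
Byte at offset 5: 0xF0 = 11110000 → 4-byte char (#3). Advance 4.
Byte at offset 9: 0xE0 = 11100000 → 3-byte char (#4). Advance 3.
Byte at offset 12: 0xC3 = 11000011 → 2-byte char (#5). Advance 2.
Byte at offset 14: 0xE3 = 11100011 → 3-byte char (#6). Advance 3.
Byte at offset 17: 0xE0 = 11100000 → 3-byte char (#7). Advance 3.
Reached end at offset 20 after 7 code points.

7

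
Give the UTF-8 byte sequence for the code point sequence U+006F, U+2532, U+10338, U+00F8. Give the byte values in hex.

6F E2 94 B2 F0 90 8C B8 C3 B8

U+006F: 1-byte form → 6F.
U+2532: 3-byte form → E2 94 B2.
U+10338: 4-byte form → F0 90 8C B8.
U+00F8: 2-byte form → C3 B8.
Concatenated (10 bytes): 6F E2 94 B2 F0 90 8C B8 C3 B8.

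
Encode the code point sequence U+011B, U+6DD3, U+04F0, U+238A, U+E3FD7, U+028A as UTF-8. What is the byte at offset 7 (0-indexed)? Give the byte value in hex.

0xE2

U+011B → 2-byte form C4 9B at offsets 0–1.
U+6DD3 → 3-byte form E6 B7 93 at offsets 2–4.
U+04F0 → 2-byte form D3 B0 at offsets 5–6.
U+238A → 3-byte form E2 8E 8A at offsets 7–9.
Offset 7 falls in char 4's range; it's byte 1 of E2 8E 8A = 0xE2.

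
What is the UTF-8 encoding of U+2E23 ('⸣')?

U+2E23 = 0x2E23 = 11811 decimal. In range U+0800–U+FFFF → 3-byte form: 1110xxxx 10xxxxxx 10xxxxxx.
Binary (16 bits): 0010111000100011.
Split 4+6+6: 0010 | 111000 | 100011.
Byte 1: 11100010 = 0xE2.
Byte 2: 10111000 = 0xB8.
Byte 3: 10100011 = 0xA3.

E2 B8 A3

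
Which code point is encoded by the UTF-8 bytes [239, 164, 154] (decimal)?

U+F91A

Leading byte 0xEF = 11101111 matches 1110xxxx → 3-byte sequence.
Byte 1: 0xEF = 11101111, payload 1111 (4 bits).
Byte 2: 0xA4 = 10100100 (10xxxxxx ✓), payload 100100.
Byte 3: 0x9A = 10011010 (10xxxxxx ✓), payload 011010.
Concatenate: 1111100100011010 = 0xF91A (16 bits → U+F91A).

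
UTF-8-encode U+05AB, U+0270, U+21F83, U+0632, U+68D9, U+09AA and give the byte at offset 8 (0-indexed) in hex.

0xD8

U+05AB → 2-byte form D6 AB at offsets 0–1.
U+0270 → 2-byte form C9 B0 at offsets 2–3.
U+21F83 → 4-byte form F0 A1 BE 83 at offsets 4–7.
U+0632 → 2-byte form D8 B2 at offsets 8–9.
Offset 8 falls in char 4's range; it's byte 1 of D8 B2 = 0xD8.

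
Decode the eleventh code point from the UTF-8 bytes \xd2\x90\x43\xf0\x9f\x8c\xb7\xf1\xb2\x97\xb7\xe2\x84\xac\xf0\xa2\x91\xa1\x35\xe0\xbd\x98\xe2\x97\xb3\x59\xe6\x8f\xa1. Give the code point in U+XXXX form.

Offset 0: leading byte 0xD2 = 11010010 → 2-byte char #1 = D2 90.
Offset 2: leading byte 0x43 = 01000011 → 1-byte char #2 = 43.
Offset 3: leading byte 0xF0 = 11110000 → 4-byte char #3 = F0 9F 8C B7.
Offset 7: leading byte 0xF1 = 11110001 → 4-byte char #4 = F1 B2 97 B7.
Offset 11: leading byte 0xE2 = 11100010 → 3-byte char #5 = E2 84 AC.
Offset 14: leading byte 0xF0 = 11110000 → 4-byte char #6 = F0 A2 91 A1.
Offset 18: leading byte 0x35 = 00110101 → 1-byte char #7 = 35.
Offset 19: leading byte 0xE0 = 11100000 → 3-byte char #8 = E0 BD 98.
Offset 22: leading byte 0xE2 = 11100010 → 3-byte char #9 = E2 97 B3.
Offset 25: leading byte 0x59 = 01011001 → 1-byte char #10 = 59.
Offset 26: leading byte 0xE6 = 11100110 → 3-byte char #11 = E6 8F A1.
Leading byte 0xE6 = 11100110 matches 1110xxxx → 3-byte sequence.
Byte 1: 0xE6 = 11100110, payload 0110 (4 bits).
Byte 2: 0x8F = 10001111 (10xxxxxx ✓), payload 001111.
Byte 3: 0xA1 = 10100001 (10xxxxxx ✓), payload 100001.
Concatenate: 0110001111100001 = 0x63E1 (16 bits → U+63E1).

U+63E1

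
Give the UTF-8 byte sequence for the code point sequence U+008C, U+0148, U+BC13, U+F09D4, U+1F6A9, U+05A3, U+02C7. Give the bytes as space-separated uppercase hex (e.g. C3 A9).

U+008C: 2-byte form → C2 8C.
U+0148: 2-byte form → C5 88.
U+BC13: 3-byte form → EB B0 93.
U+F09D4: 4-byte form → F3 B0 A7 94.
U+1F6A9: 4-byte form → F0 9F 9A A9.
U+05A3: 2-byte form → D6 A3.
U+02C7: 2-byte form → CB 87.
Concatenated (19 bytes): C2 8C C5 88 EB B0 93 F3 B0 A7 94 F0 9F 9A A9 D6 A3 CB 87.

C2 8C C5 88 EB B0 93 F3 B0 A7 94 F0 9F 9A A9 D6 A3 CB 87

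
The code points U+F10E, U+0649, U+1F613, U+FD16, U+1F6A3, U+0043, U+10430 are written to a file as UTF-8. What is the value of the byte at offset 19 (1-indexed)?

0x90

1-indexed offset 19 is 0-indexed offset 18.
U+F10E → 3-byte form EF 84 8E at offsets 0–2.
U+0649 → 2-byte form D9 89 at offsets 3–4.
U+1F613 → 4-byte form F0 9F 98 93 at offsets 5–8.
U+FD16 → 3-byte form EF B4 96 at offsets 9–11.
U+1F6A3 → 4-byte form F0 9F 9A A3 at offsets 12–15.
U+0043 → 1-byte form 43 at offsets 16–16.
U+10430 → 4-byte form F0 90 90 B0 at offsets 17–20.
Offset 18 falls in char 7's range; it's byte 2 of F0 90 90 B0 = 0x90.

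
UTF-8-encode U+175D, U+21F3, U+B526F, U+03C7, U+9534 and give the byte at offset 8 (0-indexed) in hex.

0x89

U+175D → 3-byte form E1 9D 9D at offsets 0–2.
U+21F3 → 3-byte form E2 87 B3 at offsets 3–5.
U+B526F → 4-byte form F2 B5 89 AF at offsets 6–9.
Offset 8 falls in char 3's range; it's byte 3 of F2 B5 89 AF = 0x89.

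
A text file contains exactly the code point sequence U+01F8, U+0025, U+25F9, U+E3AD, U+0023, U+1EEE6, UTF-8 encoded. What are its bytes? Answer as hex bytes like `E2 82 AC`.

U+01F8: 2-byte form → C7 B8.
U+0025: 1-byte form → 25.
U+25F9: 3-byte form → E2 97 B9.
U+E3AD: 3-byte form → EE 8E AD.
U+0023: 1-byte form → 23.
U+1EEE6: 4-byte form → F0 9E BB A6.
Concatenated (14 bytes): C7 B8 25 E2 97 B9 EE 8E AD 23 F0 9E BB A6.

C7 B8 25 E2 97 B9 EE 8E AD 23 F0 9E BB A6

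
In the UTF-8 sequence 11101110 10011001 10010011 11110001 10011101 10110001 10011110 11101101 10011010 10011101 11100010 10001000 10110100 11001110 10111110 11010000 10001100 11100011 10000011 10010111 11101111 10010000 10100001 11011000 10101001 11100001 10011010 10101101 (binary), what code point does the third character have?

Offset 0: leading byte 0xEE = 11101110 → 3-byte char #1 = EE 99 93.
Offset 3: leading byte 0xF1 = 11110001 → 4-byte char #2 = F1 9D B1 9E.
Offset 7: leading byte 0xED = 11101101 → 3-byte char #3 = ED 9A 9D.
Leading byte 0xED = 11101101 matches 1110xxxx → 3-byte sequence.
Byte 1: 0xED = 11101101, payload 1101 (4 bits).
Byte 2: 0x9A = 10011010 (10xxxxxx ✓), payload 011010.
Byte 3: 0x9D = 10011101 (10xxxxxx ✓), payload 011101.
Concatenate: 1101011010011101 = 0xD69D (16 bits → U+D69D).

U+D69D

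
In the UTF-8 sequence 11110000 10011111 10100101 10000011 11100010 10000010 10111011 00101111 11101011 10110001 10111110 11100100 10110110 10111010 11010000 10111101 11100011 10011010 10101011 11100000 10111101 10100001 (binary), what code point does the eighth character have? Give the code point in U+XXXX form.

U+0F61

Offset 0: leading byte 0xF0 = 11110000 → 4-byte char #1 = F0 9F A5 83.
Offset 4: leading byte 0xE2 = 11100010 → 3-byte char #2 = E2 82 BB.
Offset 7: leading byte 0x2F = 00101111 → 1-byte char #3 = 2F.
Offset 8: leading byte 0xEB = 11101011 → 3-byte char #4 = EB B1 BE.
Offset 11: leading byte 0xE4 = 11100100 → 3-byte char #5 = E4 B6 BA.
Offset 14: leading byte 0xD0 = 11010000 → 2-byte char #6 = D0 BD.
Offset 16: leading byte 0xE3 = 11100011 → 3-byte char #7 = E3 9A AB.
Offset 19: leading byte 0xE0 = 11100000 → 3-byte char #8 = E0 BD A1.
Leading byte 0xE0 = 11100000 matches 1110xxxx → 3-byte sequence.
Byte 1: 0xE0 = 11100000, payload 0000 (4 bits).
Byte 2: 0xBD = 10111101 (10xxxxxx ✓), payload 111101.
Byte 3: 0xA1 = 10100001 (10xxxxxx ✓), payload 100001.
Concatenate: 0000111101100001 = 0xF61 (16 bits → U+0F61).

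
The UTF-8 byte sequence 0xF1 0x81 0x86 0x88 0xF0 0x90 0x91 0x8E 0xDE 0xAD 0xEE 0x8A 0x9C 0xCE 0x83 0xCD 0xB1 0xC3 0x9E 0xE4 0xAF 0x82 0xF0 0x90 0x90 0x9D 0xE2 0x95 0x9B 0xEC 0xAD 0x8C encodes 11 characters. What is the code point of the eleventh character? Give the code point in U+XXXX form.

Offset 0: leading byte 0xF1 = 11110001 → 4-byte char #1 = F1 81 86 88.
Offset 4: leading byte 0xF0 = 11110000 → 4-byte char #2 = F0 90 91 8E.
Offset 8: leading byte 0xDE = 11011110 → 2-byte char #3 = DE AD.
Offset 10: leading byte 0xEE = 11101110 → 3-byte char #4 = EE 8A 9C.
Offset 13: leading byte 0xCE = 11001110 → 2-byte char #5 = CE 83.
Offset 15: leading byte 0xCD = 11001101 → 2-byte char #6 = CD B1.
Offset 17: leading byte 0xC3 = 11000011 → 2-byte char #7 = C3 9E.
Offset 19: leading byte 0xE4 = 11100100 → 3-byte char #8 = E4 AF 82.
Offset 22: leading byte 0xF0 = 11110000 → 4-byte char #9 = F0 90 90 9D.
Offset 26: leading byte 0xE2 = 11100010 → 3-byte char #10 = E2 95 9B.
Offset 29: leading byte 0xEC = 11101100 → 3-byte char #11 = EC AD 8C.
Leading byte 0xEC = 11101100 matches 1110xxxx → 3-byte sequence.
Byte 1: 0xEC = 11101100, payload 1100 (4 bits).
Byte 2: 0xAD = 10101101 (10xxxxxx ✓), payload 101101.
Byte 3: 0x8C = 10001100 (10xxxxxx ✓), payload 001100.
Concatenate: 1100101101001100 = 0xCB4C (16 bits → U+CB4C).

U+CB4C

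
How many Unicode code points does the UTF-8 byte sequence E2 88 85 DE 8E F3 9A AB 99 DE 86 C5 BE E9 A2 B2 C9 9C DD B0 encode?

8

Byte at offset 0: 0xE2 = 11100010 → 3-byte char (#1). Advance 3.
Byte at offset 3: 0xDE = 11011110 → 2-byte char (#2). Advance 2.
Byte at offset 5: 0xF3 = 11110011 → 4-byte char (#3). Advance 4.
Byte at offset 9: 0xDE = 11011110 → 2-byte char (#4). Advance 2.
Byte at offset 11: 0xC5 = 11000101 → 2-byte char (#5). Advance 2.
Byte at offset 13: 0xE9 = 11101001 → 3-byte char (#6). Advance 3.
Byte at offset 16: 0xC9 = 11001001 → 2-byte char (#7). Advance 2.
Byte at offset 18: 0xDD = 11011101 → 2-byte char (#8). Advance 2.
Reached end at offset 20 after 8 code points.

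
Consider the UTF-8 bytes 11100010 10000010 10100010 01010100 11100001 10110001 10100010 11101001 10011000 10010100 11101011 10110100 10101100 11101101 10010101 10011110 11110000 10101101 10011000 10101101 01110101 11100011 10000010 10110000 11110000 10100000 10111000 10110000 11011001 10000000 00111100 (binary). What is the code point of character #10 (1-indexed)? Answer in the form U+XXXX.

U+20E30

Offset 0: leading byte 0xE2 = 11100010 → 3-byte char #1 = E2 82 A2.
Offset 3: leading byte 0x54 = 01010100 → 1-byte char #2 = 54.
Offset 4: leading byte 0xE1 = 11100001 → 3-byte char #3 = E1 B1 A2.
Offset 7: leading byte 0xE9 = 11101001 → 3-byte char #4 = E9 98 94.
Offset 10: leading byte 0xEB = 11101011 → 3-byte char #5 = EB B4 AC.
Offset 13: leading byte 0xED = 11101101 → 3-byte char #6 = ED 95 9E.
Offset 16: leading byte 0xF0 = 11110000 → 4-byte char #7 = F0 AD 98 AD.
Offset 20: leading byte 0x75 = 01110101 → 1-byte char #8 = 75.
Offset 21: leading byte 0xE3 = 11100011 → 3-byte char #9 = E3 82 B0.
Offset 24: leading byte 0xF0 = 11110000 → 4-byte char #10 = F0 A0 B8 B0.
Leading byte 0xF0 = 11110000 matches 11110xxx → 4-byte sequence.
Byte 1: 0xF0 = 11110000, payload 000 (3 bits).
Byte 2: 0xA0 = 10100000 (10xxxxxx ✓), payload 100000.
Byte 3: 0xB8 = 10111000 (10xxxxxx ✓), payload 111000.
Byte 4: 0xB0 = 10110000 (10xxxxxx ✓), payload 110000.
Concatenate: 000100000111000110000 = 0x20E30 (21 bits → U+20E30).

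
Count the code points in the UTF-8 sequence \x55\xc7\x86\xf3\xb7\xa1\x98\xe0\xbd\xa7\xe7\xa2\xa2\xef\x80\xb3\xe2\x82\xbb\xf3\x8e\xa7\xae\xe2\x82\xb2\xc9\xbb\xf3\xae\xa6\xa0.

11

Byte at offset 0: 0x55 = 01010101 → 1-byte char (#1). Advance 1.
Byte at offset 1: 0xC7 = 11000111 → 2-byte char (#2). Advance 2.
Byte at offset 3: 0xF3 = 11110011 → 4-byte char (#3). Advance 4.
Byte at offset 7: 0xE0 = 11100000 → 3-byte char (#4). Advance 3.
Byte at offset 10: 0xE7 = 11100111 → 3-byte char (#5). Advance 3.
Byte at offset 13: 0xEF = 11101111 → 3-byte char (#6). Advance 3.
Byte at offset 16: 0xE2 = 11100010 → 3-byte char (#7). Advance 3.
Byte at offset 19: 0xF3 = 11110011 → 4-byte char (#8). Advance 4.
Byte at offset 23: 0xE2 = 11100010 → 3-byte char (#9). Advance 3.
Byte at offset 26: 0xC9 = 11001001 → 2-byte char (#10). Advance 2.
Byte at offset 28: 0xF3 = 11110011 → 4-byte char (#11). Advance 4.
Reached end at offset 32 after 11 code points.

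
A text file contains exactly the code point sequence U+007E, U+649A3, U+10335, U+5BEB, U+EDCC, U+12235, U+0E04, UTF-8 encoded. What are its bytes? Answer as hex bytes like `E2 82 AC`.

7E F1 A4 A6 A3 F0 90 8C B5 E5 AF AB EE B7 8C F0 92 88 B5 E0 B8 84

U+007E: 1-byte form → 7E.
U+649A3: 4-byte form → F1 A4 A6 A3.
U+10335: 4-byte form → F0 90 8C B5.
U+5BEB: 3-byte form → E5 AF AB.
U+EDCC: 3-byte form → EE B7 8C.
U+12235: 4-byte form → F0 92 88 B5.
U+0E04: 3-byte form → E0 B8 84.
Concatenated (22 bytes): 7E F1 A4 A6 A3 F0 90 8C B5 E5 AF AB EE B7 8C F0 92 88 B5 E0 B8 84.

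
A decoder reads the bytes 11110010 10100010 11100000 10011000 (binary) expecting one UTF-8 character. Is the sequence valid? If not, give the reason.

invalid (non-continuation byte where continuation expected)

Leading byte 0xF2 = 11110010 → 4-byte form.
Byte 3 is 0xE0 = 11100000, which is not 10xxxxxx — expected a continuation byte.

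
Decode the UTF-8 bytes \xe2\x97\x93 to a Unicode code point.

U+25D3

Leading byte 0xE2 = 11100010 matches 1110xxxx → 3-byte sequence.
Byte 1: 0xE2 = 11100010, payload 0010 (4 bits).
Byte 2: 0x97 = 10010111 (10xxxxxx ✓), payload 010111.
Byte 3: 0x93 = 10010011 (10xxxxxx ✓), payload 010011.
Concatenate: 0010010111010011 = 0x25D3 (16 bits → U+25D3).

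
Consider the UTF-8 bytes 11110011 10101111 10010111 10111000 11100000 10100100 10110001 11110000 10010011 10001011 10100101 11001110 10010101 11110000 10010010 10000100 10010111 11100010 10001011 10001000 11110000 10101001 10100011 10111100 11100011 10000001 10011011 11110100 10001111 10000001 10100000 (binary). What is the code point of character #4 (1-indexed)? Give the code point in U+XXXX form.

Offset 0: leading byte 0xF3 = 11110011 → 4-byte char #1 = F3 AF 97 B8.
Offset 4: leading byte 0xE0 = 11100000 → 3-byte char #2 = E0 A4 B1.
Offset 7: leading byte 0xF0 = 11110000 → 4-byte char #3 = F0 93 8B A5.
Offset 11: leading byte 0xCE = 11001110 → 2-byte char #4 = CE 95.
Leading byte 0xCE = 11001110 matches 110xxxxx → 2-byte sequence.
Byte 1: 0xCE = 11001110, payload 01110 (5 bits).
Byte 2: 0x95 = 10010101 (10xxxxxx ✓), payload 010101.
Concatenate: 01110010101 = 0x395 (11 bits → U+0395).

U+0395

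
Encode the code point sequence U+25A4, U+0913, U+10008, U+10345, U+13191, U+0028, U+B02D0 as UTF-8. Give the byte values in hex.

E2 96 A4 E0 A4 93 F0 90 80 88 F0 90 8D 85 F0 93 86 91 28 F2 B0 8B 90

U+25A4: 3-byte form → E2 96 A4.
U+0913: 3-byte form → E0 A4 93.
U+10008: 4-byte form → F0 90 80 88.
U+10345: 4-byte form → F0 90 8D 85.
U+13191: 4-byte form → F0 93 86 91.
U+0028: 1-byte form → 28.
U+B02D0: 4-byte form → F2 B0 8B 90.
Concatenated (23 bytes): E2 96 A4 E0 A4 93 F0 90 80 88 F0 90 8D 85 F0 93 86 91 28 F2 B0 8B 90.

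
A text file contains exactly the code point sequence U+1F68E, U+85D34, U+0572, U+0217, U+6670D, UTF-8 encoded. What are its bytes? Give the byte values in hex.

U+1F68E: 4-byte form → F0 9F 9A 8E.
U+85D34: 4-byte form → F2 85 B4 B4.
U+0572: 2-byte form → D5 B2.
U+0217: 2-byte form → C8 97.
U+6670D: 4-byte form → F1 A6 9C 8D.
Concatenated (16 bytes): F0 9F 9A 8E F2 85 B4 B4 D5 B2 C8 97 F1 A6 9C 8D.

F0 9F 9A 8E F2 85 B4 B4 D5 B2 C8 97 F1 A6 9C 8D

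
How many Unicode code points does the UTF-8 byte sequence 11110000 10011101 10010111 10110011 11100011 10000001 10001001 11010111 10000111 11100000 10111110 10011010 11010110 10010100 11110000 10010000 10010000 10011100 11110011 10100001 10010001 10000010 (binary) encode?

Byte at offset 0: 0xF0 = 11110000 → 4-byte char (#1). Advance 4.
Byte at offset 4: 0xE3 = 11100011 → 3-byte char (#2). Advance 3.
Byte at offset 7: 0xD7 = 11010111 → 2-byte char (#3). Advance 2.
Byte at offset 9: 0xE0 = 11100000 → 3-byte char (#4). Advance 3.
Byte at offset 12: 0xD6 = 11010110 → 2-byte char (#5). Advance 2.
Byte at offset 14: 0xF0 = 11110000 → 4-byte char (#6). Advance 4.
Byte at offset 18: 0xF3 = 11110011 → 4-byte char (#7). Advance 4.
Reached end at offset 22 after 7 code points.

7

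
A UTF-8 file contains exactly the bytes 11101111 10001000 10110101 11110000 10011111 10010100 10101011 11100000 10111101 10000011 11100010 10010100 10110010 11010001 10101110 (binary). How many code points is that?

5

Byte at offset 0: 0xEF = 11101111 → 3-byte char (#1). Advance 3.
Byte at offset 3: 0xF0 = 11110000 → 4-byte char (#2). Advance 4.
Byte at offset 7: 0xE0 = 11100000 → 3-byte char (#3). Advance 3.
Byte at offset 10: 0xE2 = 11100010 → 3-byte char (#4). Advance 3.
Byte at offset 13: 0xD1 = 11010001 → 2-byte char (#5). Advance 2.
Reached end at offset 15 after 5 code points.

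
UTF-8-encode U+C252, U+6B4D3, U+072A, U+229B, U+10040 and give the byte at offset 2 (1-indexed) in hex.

0x89

1-indexed offset 2 is 0-indexed offset 1.
U+C252 → 3-byte form EC 89 92 at offsets 0–2.
Offset 1 falls in char 1's range; it's byte 2 of EC 89 92 = 0x89.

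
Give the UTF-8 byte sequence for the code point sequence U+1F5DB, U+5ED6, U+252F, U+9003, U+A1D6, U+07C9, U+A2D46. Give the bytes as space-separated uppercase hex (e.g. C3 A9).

U+1F5DB: 4-byte form → F0 9F 97 9B.
U+5ED6: 3-byte form → E5 BB 96.
U+252F: 3-byte form → E2 94 AF.
U+9003: 3-byte form → E9 80 83.
U+A1D6: 3-byte form → EA 87 96.
U+07C9: 2-byte form → DF 89.
U+A2D46: 4-byte form → F2 A2 B5 86.
Concatenated (22 bytes): F0 9F 97 9B E5 BB 96 E2 94 AF E9 80 83 EA 87 96 DF 89 F2 A2 B5 86.

F0 9F 97 9B E5 BB 96 E2 94 AF E9 80 83 EA 87 96 DF 89 F2 A2 B5 86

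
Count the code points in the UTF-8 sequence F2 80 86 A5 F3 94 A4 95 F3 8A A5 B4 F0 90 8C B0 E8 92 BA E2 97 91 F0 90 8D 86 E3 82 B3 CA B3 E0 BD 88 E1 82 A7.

Byte at offset 0: 0xF2 = 11110010 → 4-byte char (#1). Advance 4.
Byte at offset 4: 0xF3 = 11110011 → 4-byte char (#2). Advance 4.
Byte at offset 8: 0xF3 = 11110011 → 4-byte char (#3). Advance 4.
Byte at offset 12: 0xF0 = 11110000 → 4-byte char (#4). Advance 4.
Byte at offset 16: 0xE8 = 11101000 → 3-byte char (#5). Advance 3.
Byte at offset 19: 0xE2 = 11100010 → 3-byte char (#6). Advance 3.
Byte at offset 22: 0xF0 = 11110000 → 4-byte char (#7). Advance 4.
Byte at offset 26: 0xE3 = 11100011 → 3-byte char (#8). Advance 3.
Byte at offset 29: 0xCA = 11001010 → 2-byte char (#9). Advance 2.
Byte at offset 31: 0xE0 = 11100000 → 3-byte char (#10). Advance 3.
Byte at offset 34: 0xE1 = 11100001 → 3-byte char (#11). Advance 3.
Reached end at offset 37 after 11 code points.

11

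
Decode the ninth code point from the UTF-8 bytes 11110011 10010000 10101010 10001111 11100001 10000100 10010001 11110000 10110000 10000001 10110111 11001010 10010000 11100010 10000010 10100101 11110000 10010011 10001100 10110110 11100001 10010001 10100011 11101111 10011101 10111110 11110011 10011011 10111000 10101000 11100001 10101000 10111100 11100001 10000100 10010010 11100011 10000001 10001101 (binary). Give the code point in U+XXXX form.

U+DBE28

Offset 0: leading byte 0xF3 = 11110011 → 4-byte char #1 = F3 90 AA 8F.
Offset 4: leading byte 0xE1 = 11100001 → 3-byte char #2 = E1 84 91.
Offset 7: leading byte 0xF0 = 11110000 → 4-byte char #3 = F0 B0 81 B7.
Offset 11: leading byte 0xCA = 11001010 → 2-byte char #4 = CA 90.
Offset 13: leading byte 0xE2 = 11100010 → 3-byte char #5 = E2 82 A5.
Offset 16: leading byte 0xF0 = 11110000 → 4-byte char #6 = F0 93 8C B6.
Offset 20: leading byte 0xE1 = 11100001 → 3-byte char #7 = E1 91 A3.
Offset 23: leading byte 0xEF = 11101111 → 3-byte char #8 = EF 9D BE.
Offset 26: leading byte 0xF3 = 11110011 → 4-byte char #9 = F3 9B B8 A8.
Leading byte 0xF3 = 11110011 matches 11110xxx → 4-byte sequence.
Byte 1: 0xF3 = 11110011, payload 011 (3 bits).
Byte 2: 0x9B = 10011011 (10xxxxxx ✓), payload 011011.
Byte 3: 0xB8 = 10111000 (10xxxxxx ✓), payload 111000.
Byte 4: 0xA8 = 10101000 (10xxxxxx ✓), payload 101000.
Concatenate: 011011011111000101000 = 0xDBE28 (21 bits → U+DBE28).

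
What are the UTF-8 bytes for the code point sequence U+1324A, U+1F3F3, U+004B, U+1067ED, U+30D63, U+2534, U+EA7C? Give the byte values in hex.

U+1324A: 4-byte form → F0 93 89 8A.
U+1F3F3: 4-byte form → F0 9F 8F B3.
U+004B: 1-byte form → 4B.
U+1067ED: 4-byte form → F4 86 9F AD.
U+30D63: 4-byte form → F0 B0 B5 A3.
U+2534: 3-byte form → E2 94 B4.
U+EA7C: 3-byte form → EE A9 BC.
Concatenated (23 bytes): F0 93 89 8A F0 9F 8F B3 4B F4 86 9F AD F0 B0 B5 A3 E2 94 B4 EE A9 BC.

F0 93 89 8A F0 9F 8F B3 4B F4 86 9F AD F0 B0 B5 A3 E2 94 B4 EE A9 BC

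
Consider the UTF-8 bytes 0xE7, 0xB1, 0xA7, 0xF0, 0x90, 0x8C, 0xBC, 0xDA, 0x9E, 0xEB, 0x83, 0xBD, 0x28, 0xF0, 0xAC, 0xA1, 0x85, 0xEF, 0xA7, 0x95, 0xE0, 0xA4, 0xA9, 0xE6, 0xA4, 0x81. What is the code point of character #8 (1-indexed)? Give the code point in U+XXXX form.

Offset 0: leading byte 0xE7 = 11100111 → 3-byte char #1 = E7 B1 A7.
Offset 3: leading byte 0xF0 = 11110000 → 4-byte char #2 = F0 90 8C BC.
Offset 7: leading byte 0xDA = 11011010 → 2-byte char #3 = DA 9E.
Offset 9: leading byte 0xEB = 11101011 → 3-byte char #4 = EB 83 BD.
Offset 12: leading byte 0x28 = 00101000 → 1-byte char #5 = 28.
Offset 13: leading byte 0xF0 = 11110000 → 4-byte char #6 = F0 AC A1 85.
Offset 17: leading byte 0xEF = 11101111 → 3-byte char #7 = EF A7 95.
Offset 20: leading byte 0xE0 = 11100000 → 3-byte char #8 = E0 A4 A9.
Leading byte 0xE0 = 11100000 matches 1110xxxx → 3-byte sequence.
Byte 1: 0xE0 = 11100000, payload 0000 (4 bits).
Byte 2: 0xA4 = 10100100 (10xxxxxx ✓), payload 100100.
Byte 3: 0xA9 = 10101001 (10xxxxxx ✓), payload 101001.
Concatenate: 0000100100101001 = 0x929 (16 bits → U+0929).

U+0929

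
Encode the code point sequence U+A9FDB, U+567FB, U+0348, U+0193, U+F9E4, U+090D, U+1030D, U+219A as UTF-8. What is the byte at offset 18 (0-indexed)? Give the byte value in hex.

0xF0

U+A9FDB → 4-byte form F2 A9 BF 9B at offsets 0–3.
U+567FB → 4-byte form F1 96 9F BB at offsets 4–7.
U+0348 → 2-byte form CD 88 at offsets 8–9.
U+0193 → 2-byte form C6 93 at offsets 10–11.
U+F9E4 → 3-byte form EF A7 A4 at offsets 12–14.
U+090D → 3-byte form E0 A4 8D at offsets 15–17.
U+1030D → 4-byte form F0 90 8C 8D at offsets 18–21.
Offset 18 falls in char 7's range; it's byte 1 of F0 90 8C 8D = 0xF0.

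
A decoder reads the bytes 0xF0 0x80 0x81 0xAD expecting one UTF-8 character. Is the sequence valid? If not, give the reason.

Leading byte 0xF0 = 11110000 → 4-byte form.
Continuation bytes all match 10xxxxxx. Payload decodes to 0x6D.
But 0x6D < 0x10000, the minimum for a 4-byte sequence — this is an overlong encoding.

invalid (overlong encoding)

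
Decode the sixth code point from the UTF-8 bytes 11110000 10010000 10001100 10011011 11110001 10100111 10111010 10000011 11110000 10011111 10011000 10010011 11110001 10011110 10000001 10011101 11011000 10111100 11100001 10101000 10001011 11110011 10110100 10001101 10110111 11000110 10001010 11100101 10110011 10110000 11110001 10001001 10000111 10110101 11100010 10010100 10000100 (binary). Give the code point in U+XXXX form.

Offset 0: leading byte 0xF0 = 11110000 → 4-byte char #1 = F0 90 8C 9B.
Offset 4: leading byte 0xF1 = 11110001 → 4-byte char #2 = F1 A7 BA 83.
Offset 8: leading byte 0xF0 = 11110000 → 4-byte char #3 = F0 9F 98 93.
Offset 12: leading byte 0xF1 = 11110001 → 4-byte char #4 = F1 9E 81 9D.
Offset 16: leading byte 0xD8 = 11011000 → 2-byte char #5 = D8 BC.
Offset 18: leading byte 0xE1 = 11100001 → 3-byte char #6 = E1 A8 8B.
Leading byte 0xE1 = 11100001 matches 1110xxxx → 3-byte sequence.
Byte 1: 0xE1 = 11100001, payload 0001 (4 bits).
Byte 2: 0xA8 = 10101000 (10xxxxxx ✓), payload 101000.
Byte 3: 0x8B = 10001011 (10xxxxxx ✓), payload 001011.
Concatenate: 0001101000001011 = 0x1A0B (16 bits → U+1A0B).

U+1A0B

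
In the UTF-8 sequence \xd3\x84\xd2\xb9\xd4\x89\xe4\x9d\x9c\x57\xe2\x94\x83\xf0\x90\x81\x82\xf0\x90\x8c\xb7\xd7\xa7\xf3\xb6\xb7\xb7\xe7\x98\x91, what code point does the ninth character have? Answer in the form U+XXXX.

Offset 0: leading byte 0xD3 = 11010011 → 2-byte char #1 = D3 84.
Offset 2: leading byte 0xD2 = 11010010 → 2-byte char #2 = D2 B9.
Offset 4: leading byte 0xD4 = 11010100 → 2-byte char #3 = D4 89.
Offset 6: leading byte 0xE4 = 11100100 → 3-byte char #4 = E4 9D 9C.
Offset 9: leading byte 0x57 = 01010111 → 1-byte char #5 = 57.
Offset 10: leading byte 0xE2 = 11100010 → 3-byte char #6 = E2 94 83.
Offset 13: leading byte 0xF0 = 11110000 → 4-byte char #7 = F0 90 81 82.
Offset 17: leading byte 0xF0 = 11110000 → 4-byte char #8 = F0 90 8C B7.
Offset 21: leading byte 0xD7 = 11010111 → 2-byte char #9 = D7 A7.
Leading byte 0xD7 = 11010111 matches 110xxxxx → 2-byte sequence.
Byte 1: 0xD7 = 11010111, payload 10111 (5 bits).
Byte 2: 0xA7 = 10100111 (10xxxxxx ✓), payload 100111.
Concatenate: 10111100111 = 0x5E7 (11 bits → U+05E7).

U+05E7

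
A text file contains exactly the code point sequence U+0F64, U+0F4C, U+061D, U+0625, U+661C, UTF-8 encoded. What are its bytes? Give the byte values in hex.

U+0F64: 3-byte form → E0 BD A4.
U+0F4C: 3-byte form → E0 BD 8C.
U+061D: 2-byte form → D8 9D.
U+0625: 2-byte form → D8 A5.
U+661C: 3-byte form → E6 98 9C.
Concatenated (13 bytes): E0 BD A4 E0 BD 8C D8 9D D8 A5 E6 98 9C.

E0 BD A4 E0 BD 8C D8 9D D8 A5 E6 98 9C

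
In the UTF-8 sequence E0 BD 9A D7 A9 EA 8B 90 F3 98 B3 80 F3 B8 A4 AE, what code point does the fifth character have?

U+F892E

Offset 0: leading byte 0xE0 = 11100000 → 3-byte char #1 = E0 BD 9A.
Offset 3: leading byte 0xD7 = 11010111 → 2-byte char #2 = D7 A9.
Offset 5: leading byte 0xEA = 11101010 → 3-byte char #3 = EA 8B 90.
Offset 8: leading byte 0xF3 = 11110011 → 4-byte char #4 = F3 98 B3 80.
Offset 12: leading byte 0xF3 = 11110011 → 4-byte char #5 = F3 B8 A4 AE.
Leading byte 0xF3 = 11110011 matches 11110xxx → 4-byte sequence.
Byte 1: 0xF3 = 11110011, payload 011 (3 bits).
Byte 2: 0xB8 = 10111000 (10xxxxxx ✓), payload 111000.
Byte 3: 0xA4 = 10100100 (10xxxxxx ✓), payload 100100.
Byte 4: 0xAE = 10101110 (10xxxxxx ✓), payload 101110.
Concatenate: 011111000100100101110 = 0xF892E (21 bits → U+F892E).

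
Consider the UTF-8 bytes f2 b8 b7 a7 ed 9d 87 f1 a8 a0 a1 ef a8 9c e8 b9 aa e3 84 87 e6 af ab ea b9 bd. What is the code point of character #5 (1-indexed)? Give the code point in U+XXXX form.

Offset 0: leading byte 0xF2 = 11110010 → 4-byte char #1 = F2 B8 B7 A7.
Offset 4: leading byte 0xED = 11101101 → 3-byte char #2 = ED 9D 87.
Offset 7: leading byte 0xF1 = 11110001 → 4-byte char #3 = F1 A8 A0 A1.
Offset 11: leading byte 0xEF = 11101111 → 3-byte char #4 = EF A8 9C.
Offset 14: leading byte 0xE8 = 11101000 → 3-byte char #5 = E8 B9 AA.
Leading byte 0xE8 = 11101000 matches 1110xxxx → 3-byte sequence.
Byte 1: 0xE8 = 11101000, payload 1000 (4 bits).
Byte 2: 0xB9 = 10111001 (10xxxxxx ✓), payload 111001.
Byte 3: 0xAA = 10101010 (10xxxxxx ✓), payload 101010.
Concatenate: 1000111001101010 = 0x8E6A (16 bits → U+8E6A).

U+8E6A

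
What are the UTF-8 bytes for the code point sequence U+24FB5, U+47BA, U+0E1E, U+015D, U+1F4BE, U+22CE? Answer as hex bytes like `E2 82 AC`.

U+24FB5: 4-byte form → F0 A4 BE B5.
U+47BA: 3-byte form → E4 9E BA.
U+0E1E: 3-byte form → E0 B8 9E.
U+015D: 2-byte form → C5 9D.
U+1F4BE: 4-byte form → F0 9F 92 BE.
U+22CE: 3-byte form → E2 8B 8E.
Concatenated (19 bytes): F0 A4 BE B5 E4 9E BA E0 B8 9E C5 9D F0 9F 92 BE E2 8B 8E.

F0 A4 BE B5 E4 9E BA E0 B8 9E C5 9D F0 9F 92 BE E2 8B 8E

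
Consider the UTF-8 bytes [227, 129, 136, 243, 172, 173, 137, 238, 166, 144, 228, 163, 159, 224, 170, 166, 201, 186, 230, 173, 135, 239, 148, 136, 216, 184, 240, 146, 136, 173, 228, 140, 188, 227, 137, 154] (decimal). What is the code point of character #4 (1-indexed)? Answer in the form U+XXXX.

Offset 0: leading byte 0xE3 = 11100011 → 3-byte char #1 = E3 81 88.
Offset 3: leading byte 0xF3 = 11110011 → 4-byte char #2 = F3 AC AD 89.
Offset 7: leading byte 0xEE = 11101110 → 3-byte char #3 = EE A6 90.
Offset 10: leading byte 0xE4 = 11100100 → 3-byte char #4 = E4 A3 9F.
Leading byte 0xE4 = 11100100 matches 1110xxxx → 3-byte sequence.
Byte 1: 0xE4 = 11100100, payload 0100 (4 bits).
Byte 2: 0xA3 = 10100011 (10xxxxxx ✓), payload 100011.
Byte 3: 0x9F = 10011111 (10xxxxxx ✓), payload 011111.
Concatenate: 0100100011011111 = 0x48DF (16 bits → U+48DF).

U+48DF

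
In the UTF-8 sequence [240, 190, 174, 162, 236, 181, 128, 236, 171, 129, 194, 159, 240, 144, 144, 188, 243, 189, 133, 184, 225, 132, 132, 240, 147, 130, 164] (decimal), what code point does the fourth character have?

U+009F

Offset 0: leading byte 0xF0 = 11110000 → 4-byte char #1 = F0 BE AE A2.
Offset 4: leading byte 0xEC = 11101100 → 3-byte char #2 = EC B5 80.
Offset 7: leading byte 0xEC = 11101100 → 3-byte char #3 = EC AB 81.
Offset 10: leading byte 0xC2 = 11000010 → 2-byte char #4 = C2 9F.
Leading byte 0xC2 = 11000010 matches 110xxxxx → 2-byte sequence.
Byte 1: 0xC2 = 11000010, payload 00010 (5 bits).
Byte 2: 0x9F = 10011111 (10xxxxxx ✓), payload 011111.
Concatenate: 00010011111 = 0x9F (11 bits → U+009F).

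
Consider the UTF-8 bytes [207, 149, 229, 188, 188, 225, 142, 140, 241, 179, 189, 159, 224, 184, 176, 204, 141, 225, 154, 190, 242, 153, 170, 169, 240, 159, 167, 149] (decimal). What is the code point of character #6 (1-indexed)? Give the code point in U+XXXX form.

Offset 0: leading byte 0xCF = 11001111 → 2-byte char #1 = CF 95.
Offset 2: leading byte 0xE5 = 11100101 → 3-byte char #2 = E5 BC BC.
Offset 5: leading byte 0xE1 = 11100001 → 3-byte char #3 = E1 8E 8C.
Offset 8: leading byte 0xF1 = 11110001 → 4-byte char #4 = F1 B3 BD 9F.
Offset 12: leading byte 0xE0 = 11100000 → 3-byte char #5 = E0 B8 B0.
Offset 15: leading byte 0xCC = 11001100 → 2-byte char #6 = CC 8D.
Leading byte 0xCC = 11001100 matches 110xxxxx → 2-byte sequence.
Byte 1: 0xCC = 11001100, payload 01100 (5 bits).
Byte 2: 0x8D = 10001101 (10xxxxxx ✓), payload 001101.
Concatenate: 01100001101 = 0x30D (11 bits → U+030D).

U+030D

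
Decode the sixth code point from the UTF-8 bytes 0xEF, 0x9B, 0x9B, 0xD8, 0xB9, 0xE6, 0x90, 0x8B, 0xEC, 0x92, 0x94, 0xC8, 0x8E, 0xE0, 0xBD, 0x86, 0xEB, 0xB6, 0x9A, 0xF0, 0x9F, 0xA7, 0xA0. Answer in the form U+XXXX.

U+0F46

Offset 0: leading byte 0xEF = 11101111 → 3-byte char #1 = EF 9B 9B.
Offset 3: leading byte 0xD8 = 11011000 → 2-byte char #2 = D8 B9.
Offset 5: leading byte 0xE6 = 11100110 → 3-byte char #3 = E6 90 8B.
Offset 8: leading byte 0xEC = 11101100 → 3-byte char #4 = EC 92 94.
Offset 11: leading byte 0xC8 = 11001000 → 2-byte char #5 = C8 8E.
Offset 13: leading byte 0xE0 = 11100000 → 3-byte char #6 = E0 BD 86.
Leading byte 0xE0 = 11100000 matches 1110xxxx → 3-byte sequence.
Byte 1: 0xE0 = 11100000, payload 0000 (4 bits).
Byte 2: 0xBD = 10111101 (10xxxxxx ✓), payload 111101.
Byte 3: 0x86 = 10000110 (10xxxxxx ✓), payload 000110.
Concatenate: 0000111101000110 = 0xF46 (16 bits → U+0F46).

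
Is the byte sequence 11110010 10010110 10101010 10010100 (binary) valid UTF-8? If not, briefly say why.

Leading byte 0xF2 = 11110010 → 4-byte form.
Continuation bytes 0x96=10010110, 0xAA=10101010, 0x94=10010100 all match 10xxxxxx.
Decoded value 0x96A94 is ≥ 0x10000 (shortest form) and not a surrogate.

valid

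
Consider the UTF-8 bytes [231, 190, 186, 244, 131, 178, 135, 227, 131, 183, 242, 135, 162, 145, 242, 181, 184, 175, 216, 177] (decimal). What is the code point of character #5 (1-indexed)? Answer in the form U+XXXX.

Offset 0: leading byte 0xE7 = 11100111 → 3-byte char #1 = E7 BE BA.
Offset 3: leading byte 0xF4 = 11110100 → 4-byte char #2 = F4 83 B2 87.
Offset 7: leading byte 0xE3 = 11100011 → 3-byte char #3 = E3 83 B7.
Offset 10: leading byte 0xF2 = 11110010 → 4-byte char #4 = F2 87 A2 91.
Offset 14: leading byte 0xF2 = 11110010 → 4-byte char #5 = F2 B5 B8 AF.
Leading byte 0xF2 = 11110010 matches 11110xxx → 4-byte sequence.
Byte 1: 0xF2 = 11110010, payload 010 (3 bits).
Byte 2: 0xB5 = 10110101 (10xxxxxx ✓), payload 110101.
Byte 3: 0xB8 = 10111000 (10xxxxxx ✓), payload 111000.
Byte 4: 0xAF = 10101111 (10xxxxxx ✓), payload 101111.
Concatenate: 010110101111000101111 = 0xB5E2F (21 bits → U+B5E2F).

U+B5E2F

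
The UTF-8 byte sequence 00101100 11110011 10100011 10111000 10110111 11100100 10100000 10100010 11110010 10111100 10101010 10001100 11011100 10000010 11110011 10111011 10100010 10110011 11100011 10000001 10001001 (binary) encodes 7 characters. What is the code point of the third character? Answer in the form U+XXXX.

Offset 0: leading byte 0x2C = 00101100 → 1-byte char #1 = 2C.
Offset 1: leading byte 0xF3 = 11110011 → 4-byte char #2 = F3 A3 B8 B7.
Offset 5: leading byte 0xE4 = 11100100 → 3-byte char #3 = E4 A0 A2.
Leading byte 0xE4 = 11100100 matches 1110xxxx → 3-byte sequence.
Byte 1: 0xE4 = 11100100, payload 0100 (4 bits).
Byte 2: 0xA0 = 10100000 (10xxxxxx ✓), payload 100000.
Byte 3: 0xA2 = 10100010 (10xxxxxx ✓), payload 100010.
Concatenate: 0100100000100010 = 0x4822 (16 bits → U+4822).

U+4822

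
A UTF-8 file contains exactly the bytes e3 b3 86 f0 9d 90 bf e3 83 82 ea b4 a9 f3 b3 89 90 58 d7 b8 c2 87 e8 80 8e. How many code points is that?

9

Byte at offset 0: 0xE3 = 11100011 → 3-byte char (#1). Advance 3.
Byte at offset 3: 0xF0 = 11110000 → 4-byte char (#2). Advance 4.
Byte at offset 7: 0xE3 = 11100011 → 3-byte char (#3). Advance 3.
Byte at offset 10: 0xEA = 11101010 → 3-byte char (#4). Advance 3.
Byte at offset 13: 0xF3 = 11110011 → 4-byte char (#5). Advance 4.
Byte at offset 17: 0x58 = 01011000 → 1-byte char (#6). Advance 1.
Byte at offset 18: 0xD7 = 11010111 → 2-byte char (#7). Advance 2.
Byte at offset 20: 0xC2 = 11000010 → 2-byte char (#8). Advance 2.
Byte at offset 22: 0xE8 = 11101000 → 3-byte char (#9). Advance 3.
Reached end at offset 25 after 9 code points.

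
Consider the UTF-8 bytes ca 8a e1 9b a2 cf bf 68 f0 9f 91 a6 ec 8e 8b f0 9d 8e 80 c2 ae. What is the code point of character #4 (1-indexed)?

Offset 0: leading byte 0xCA = 11001010 → 2-byte char #1 = CA 8A.
Offset 2: leading byte 0xE1 = 11100001 → 3-byte char #2 = E1 9B A2.
Offset 5: leading byte 0xCF = 11001111 → 2-byte char #3 = CF BF.
Offset 7: leading byte 0x68 = 01101000 → 1-byte char #4 = 68.
Leading byte 0x68 = 01101000 matches 0xxxxxxx → 1-byte sequence.
Byte 1: 0x68 = 01101000, payload 1101000 (7 bits).
Concatenate: 1101000 = 0x68 (7 bits → U+0068).

U+0068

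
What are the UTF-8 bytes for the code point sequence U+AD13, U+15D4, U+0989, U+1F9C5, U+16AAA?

U+AD13: 3-byte form → EA B4 93.
U+15D4: 3-byte form → E1 97 94.
U+0989: 3-byte form → E0 A6 89.
U+1F9C5: 4-byte form → F0 9F A7 85.
U+16AAA: 4-byte form → F0 96 AA AA.
Concatenated (17 bytes): EA B4 93 E1 97 94 E0 A6 89 F0 9F A7 85 F0 96 AA AA.

EA B4 93 E1 97 94 E0 A6 89 F0 9F A7 85 F0 96 AA AA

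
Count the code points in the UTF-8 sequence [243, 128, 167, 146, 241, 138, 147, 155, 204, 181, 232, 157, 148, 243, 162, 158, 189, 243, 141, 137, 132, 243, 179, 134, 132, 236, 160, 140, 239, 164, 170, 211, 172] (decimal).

Byte at offset 0: 0xF3 = 11110011 → 4-byte char (#1). Advance 4.
Byte at offset 4: 0xF1 = 11110001 → 4-byte char (#2). Advance 4.
Byte at offset 8: 0xCC = 11001100 → 2-byte char (#3). Advance 2.
Byte at offset 10: 0xE8 = 11101000 → 3-byte char (#4). Advance 3.
Byte at offset 13: 0xF3 = 11110011 → 4-byte char (#5). Advance 4.
Byte at offset 17: 0xF3 = 11110011 → 4-byte char (#6). Advance 4.
Byte at offset 21: 0xF3 = 11110011 → 4-byte char (#7). Advance 4.
Byte at offset 25: 0xEC = 11101100 → 3-byte char (#8). Advance 3.
Byte at offset 28: 0xEF = 11101111 → 3-byte char (#9). Advance 3.
Byte at offset 31: 0xD3 = 11010011 → 2-byte char (#10). Advance 2.
Reached end at offset 33 after 10 code points.

10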